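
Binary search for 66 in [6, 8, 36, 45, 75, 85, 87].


Step 1: lo=0, hi=6, mid=3, val=45
Step 2: lo=4, hi=6, mid=5, val=85
Step 3: lo=4, hi=4, mid=4, val=75

Not found


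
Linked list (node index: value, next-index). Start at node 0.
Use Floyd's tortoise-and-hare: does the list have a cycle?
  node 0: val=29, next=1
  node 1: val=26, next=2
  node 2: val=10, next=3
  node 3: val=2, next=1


Floyd's tortoise (slow, +1) and hare (fast, +2):
  init: slow=0, fast=0
  step 1: slow=1, fast=2
  step 2: slow=2, fast=1
  step 3: slow=3, fast=3
  slow == fast at node 3: cycle detected

Cycle: yes


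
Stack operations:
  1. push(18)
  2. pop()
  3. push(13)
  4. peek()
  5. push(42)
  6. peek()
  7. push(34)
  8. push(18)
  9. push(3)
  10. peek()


push(18) -> [18]
pop()->18, []
push(13) -> [13]
peek()->13
push(42) -> [13, 42]
peek()->42
push(34) -> [13, 42, 34]
push(18) -> [13, 42, 34, 18]
push(3) -> [13, 42, 34, 18, 3]
peek()->3

Final stack: [13, 42, 34, 18, 3]


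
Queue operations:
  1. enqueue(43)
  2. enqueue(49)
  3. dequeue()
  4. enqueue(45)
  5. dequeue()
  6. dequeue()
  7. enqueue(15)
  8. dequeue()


enqueue(43) -> [43]
enqueue(49) -> [43, 49]
dequeue()->43, [49]
enqueue(45) -> [49, 45]
dequeue()->49, [45]
dequeue()->45, []
enqueue(15) -> [15]
dequeue()->15, []

Final queue: []


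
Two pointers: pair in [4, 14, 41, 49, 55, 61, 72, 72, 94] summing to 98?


lo=0(4)+hi=8(94)=98

Yes: 4+94=98


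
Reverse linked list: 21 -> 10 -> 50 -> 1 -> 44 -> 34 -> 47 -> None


Step 1: curr=21, set curr.next=prev(None) | reversed so far: 21
Step 2: curr=10, set curr.next=prev(21) | reversed so far: 10 -> 21
Step 3: curr=50, set curr.next=prev(10) | reversed so far: 50 -> 10 -> 21
Step 4: curr=1, set curr.next=prev(50) | reversed so far: 1 -> 50 -> 10 -> 21
Step 5: curr=44, set curr.next=prev(1) | reversed so far: 44 -> 1 -> 50 -> 10 -> 21
Step 6: curr=34, set curr.next=prev(44) | reversed so far: 34 -> 44 -> 1 -> 50 -> 10 -> 21
Step 7: curr=47, set curr.next=prev(34) | reversed so far: 47 -> 34 -> 44 -> 1 -> 50 -> 10 -> 21

47 -> 34 -> 44 -> 1 -> 50 -> 10 -> 21 -> None


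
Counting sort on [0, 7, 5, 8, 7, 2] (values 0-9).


Input: [0, 7, 5, 8, 7, 2]
Counts: [1, 0, 1, 0, 0, 1, 0, 2, 1, 0]

Sorted: [0, 2, 5, 7, 7, 8]


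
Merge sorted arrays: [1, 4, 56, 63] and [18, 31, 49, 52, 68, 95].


Take 1 from A
Take 4 from A
Take 18 from B
Take 31 from B
Take 49 from B
Take 52 from B
Take 56 from A
Take 63 from A

Merged: [1, 4, 18, 31, 49, 52, 56, 63, 68, 95]


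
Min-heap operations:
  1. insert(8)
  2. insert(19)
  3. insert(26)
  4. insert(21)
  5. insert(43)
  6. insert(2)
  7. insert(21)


insert(8) -> [8]
insert(19) -> [8, 19]
insert(26) -> [8, 19, 26]
insert(21) -> [8, 19, 26, 21]
insert(43) -> [8, 19, 26, 21, 43]
insert(2) -> [2, 19, 8, 21, 43, 26]
insert(21) -> [2, 19, 8, 21, 43, 26, 21]

Final heap: [2, 19, 8, 21, 43, 26, 21]


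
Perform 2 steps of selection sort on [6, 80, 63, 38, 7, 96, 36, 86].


Initial: [6, 80, 63, 38, 7, 96, 36, 86]
Step 1: min=6 at 0
  Swap: [6, 80, 63, 38, 7, 96, 36, 86]
Step 2: min=7 at 4
  Swap: [6, 7, 63, 38, 80, 96, 36, 86]

After 2 steps: [6, 7, 63, 38, 80, 96, 36, 86]


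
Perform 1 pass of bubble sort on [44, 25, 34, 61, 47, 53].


Initial: [44, 25, 34, 61, 47, 53]
Pass 1: [25, 34, 44, 47, 53, 61] (4 swaps)

After 1 pass: [25, 34, 44, 47, 53, 61]


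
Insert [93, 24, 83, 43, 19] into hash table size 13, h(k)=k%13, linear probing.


Insert 93: h=2 -> slot 2
Insert 24: h=11 -> slot 11
Insert 83: h=5 -> slot 5
Insert 43: h=4 -> slot 4
Insert 19: h=6 -> slot 6

Table: [None, None, 93, None, 43, 83, 19, None, None, None, None, 24, None]


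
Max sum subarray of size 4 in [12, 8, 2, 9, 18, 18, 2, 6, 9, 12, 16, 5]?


[0:4]: 31
[1:5]: 37
[2:6]: 47
[3:7]: 47
[4:8]: 44
[5:9]: 35
[6:10]: 29
[7:11]: 43
[8:12]: 42

Max: 47 at [2:6]


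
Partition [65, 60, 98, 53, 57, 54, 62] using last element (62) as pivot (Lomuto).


Pivot: 62
  60 <= 62: swap -> [60, 65, 98, 53, 57, 54, 62]
  53 <= 62: swap -> [60, 53, 98, 65, 57, 54, 62]
  57 <= 62: swap -> [60, 53, 57, 65, 98, 54, 62]
  54 <= 62: swap -> [60, 53, 57, 54, 98, 65, 62]
Place pivot at 4: [60, 53, 57, 54, 62, 65, 98]

Partitioned: [60, 53, 57, 54, 62, 65, 98]


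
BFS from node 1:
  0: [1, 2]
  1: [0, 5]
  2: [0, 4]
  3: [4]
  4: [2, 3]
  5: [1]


Visit 1, enqueue [0, 5]
Visit 0, enqueue [2]
Visit 5, enqueue []
Visit 2, enqueue [4]
Visit 4, enqueue [3]
Visit 3, enqueue []

BFS order: [1, 0, 5, 2, 4, 3]


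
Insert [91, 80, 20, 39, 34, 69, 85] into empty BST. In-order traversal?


Insert 91: root
Insert 80: L from 91
Insert 20: L from 91 -> L from 80
Insert 39: L from 91 -> L from 80 -> R from 20
Insert 34: L from 91 -> L from 80 -> R from 20 -> L from 39
Insert 69: L from 91 -> L from 80 -> R from 20 -> R from 39
Insert 85: L from 91 -> R from 80

In-order: [20, 34, 39, 69, 80, 85, 91]


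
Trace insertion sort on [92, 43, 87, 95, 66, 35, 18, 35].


Initial: [92, 43, 87, 95, 66, 35, 18, 35]
Insert 43: [43, 92, 87, 95, 66, 35, 18, 35]
Insert 87: [43, 87, 92, 95, 66, 35, 18, 35]
Insert 95: [43, 87, 92, 95, 66, 35, 18, 35]
Insert 66: [43, 66, 87, 92, 95, 35, 18, 35]
Insert 35: [35, 43, 66, 87, 92, 95, 18, 35]
Insert 18: [18, 35, 43, 66, 87, 92, 95, 35]
Insert 35: [18, 35, 35, 43, 66, 87, 92, 95]

Sorted: [18, 35, 35, 43, 66, 87, 92, 95]


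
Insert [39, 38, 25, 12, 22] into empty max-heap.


Insert 39: [39]
Insert 38: [39, 38]
Insert 25: [39, 38, 25]
Insert 12: [39, 38, 25, 12]
Insert 22: [39, 38, 25, 12, 22]

Final heap: [39, 38, 25, 12, 22]


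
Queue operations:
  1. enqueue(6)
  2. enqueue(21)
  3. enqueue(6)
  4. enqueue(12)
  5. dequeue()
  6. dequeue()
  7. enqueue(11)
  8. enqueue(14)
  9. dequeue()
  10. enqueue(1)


enqueue(6) -> [6]
enqueue(21) -> [6, 21]
enqueue(6) -> [6, 21, 6]
enqueue(12) -> [6, 21, 6, 12]
dequeue()->6, [21, 6, 12]
dequeue()->21, [6, 12]
enqueue(11) -> [6, 12, 11]
enqueue(14) -> [6, 12, 11, 14]
dequeue()->6, [12, 11, 14]
enqueue(1) -> [12, 11, 14, 1]

Final queue: [12, 11, 14, 1]


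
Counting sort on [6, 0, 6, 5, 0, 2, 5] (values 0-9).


Input: [6, 0, 6, 5, 0, 2, 5]
Counts: [2, 0, 1, 0, 0, 2, 2, 0, 0, 0]

Sorted: [0, 0, 2, 5, 5, 6, 6]


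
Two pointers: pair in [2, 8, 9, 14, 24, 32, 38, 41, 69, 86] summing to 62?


lo=0(2)+hi=9(86)=88
lo=0(2)+hi=8(69)=71
lo=0(2)+hi=7(41)=43
lo=1(8)+hi=7(41)=49
lo=2(9)+hi=7(41)=50
lo=3(14)+hi=7(41)=55
lo=4(24)+hi=7(41)=65
lo=4(24)+hi=6(38)=62

Yes: 24+38=62


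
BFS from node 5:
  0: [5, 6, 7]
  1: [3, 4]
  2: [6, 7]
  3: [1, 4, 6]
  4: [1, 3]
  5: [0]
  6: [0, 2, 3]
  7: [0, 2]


Visit 5, enqueue [0]
Visit 0, enqueue [6, 7]
Visit 6, enqueue [2, 3]
Visit 7, enqueue []
Visit 2, enqueue []
Visit 3, enqueue [1, 4]
Visit 1, enqueue []
Visit 4, enqueue []

BFS order: [5, 0, 6, 7, 2, 3, 1, 4]


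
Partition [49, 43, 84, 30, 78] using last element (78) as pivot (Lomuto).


Pivot: 78
  49 <= 78: advance i (no swap)
  43 <= 78: advance i (no swap)
  30 <= 78: swap -> [49, 43, 30, 84, 78]
Place pivot at 3: [49, 43, 30, 78, 84]

Partitioned: [49, 43, 30, 78, 84]


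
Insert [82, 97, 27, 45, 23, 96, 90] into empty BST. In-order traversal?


Insert 82: root
Insert 97: R from 82
Insert 27: L from 82
Insert 45: L from 82 -> R from 27
Insert 23: L from 82 -> L from 27
Insert 96: R from 82 -> L from 97
Insert 90: R from 82 -> L from 97 -> L from 96

In-order: [23, 27, 45, 82, 90, 96, 97]


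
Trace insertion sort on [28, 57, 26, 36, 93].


Initial: [28, 57, 26, 36, 93]
Insert 57: [28, 57, 26, 36, 93]
Insert 26: [26, 28, 57, 36, 93]
Insert 36: [26, 28, 36, 57, 93]
Insert 93: [26, 28, 36, 57, 93]

Sorted: [26, 28, 36, 57, 93]


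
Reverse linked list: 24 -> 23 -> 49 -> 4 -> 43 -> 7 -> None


Step 1: curr=24, set curr.next=prev(None) | reversed so far: 24
Step 2: curr=23, set curr.next=prev(24) | reversed so far: 23 -> 24
Step 3: curr=49, set curr.next=prev(23) | reversed so far: 49 -> 23 -> 24
Step 4: curr=4, set curr.next=prev(49) | reversed so far: 4 -> 49 -> 23 -> 24
Step 5: curr=43, set curr.next=prev(4) | reversed so far: 43 -> 4 -> 49 -> 23 -> 24
Step 6: curr=7, set curr.next=prev(43) | reversed so far: 7 -> 43 -> 4 -> 49 -> 23 -> 24

7 -> 43 -> 4 -> 49 -> 23 -> 24 -> None


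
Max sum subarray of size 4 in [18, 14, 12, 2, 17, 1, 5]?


[0:4]: 46
[1:5]: 45
[2:6]: 32
[3:7]: 25

Max: 46 at [0:4]


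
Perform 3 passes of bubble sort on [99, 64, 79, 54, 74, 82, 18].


Initial: [99, 64, 79, 54, 74, 82, 18]
Pass 1: [64, 79, 54, 74, 82, 18, 99] (6 swaps)
Pass 2: [64, 54, 74, 79, 18, 82, 99] (3 swaps)
Pass 3: [54, 64, 74, 18, 79, 82, 99] (2 swaps)

After 3 passes: [54, 64, 74, 18, 79, 82, 99]


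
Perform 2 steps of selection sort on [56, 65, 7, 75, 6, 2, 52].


Initial: [56, 65, 7, 75, 6, 2, 52]
Step 1: min=2 at 5
  Swap: [2, 65, 7, 75, 6, 56, 52]
Step 2: min=6 at 4
  Swap: [2, 6, 7, 75, 65, 56, 52]

After 2 steps: [2, 6, 7, 75, 65, 56, 52]


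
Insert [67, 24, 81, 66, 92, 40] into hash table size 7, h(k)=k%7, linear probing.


Insert 67: h=4 -> slot 4
Insert 24: h=3 -> slot 3
Insert 81: h=4, 1 probes -> slot 5
Insert 66: h=3, 3 probes -> slot 6
Insert 92: h=1 -> slot 1
Insert 40: h=5, 2 probes -> slot 0

Table: [40, 92, None, 24, 67, 81, 66]


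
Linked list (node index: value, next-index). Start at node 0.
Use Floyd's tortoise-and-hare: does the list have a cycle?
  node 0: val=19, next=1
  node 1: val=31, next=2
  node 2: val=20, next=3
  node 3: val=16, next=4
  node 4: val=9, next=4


Floyd's tortoise (slow, +1) and hare (fast, +2):
  init: slow=0, fast=0
  step 1: slow=1, fast=2
  step 2: slow=2, fast=4
  step 3: slow=3, fast=4
  step 4: slow=4, fast=4
  slow == fast at node 4: cycle detected

Cycle: yes


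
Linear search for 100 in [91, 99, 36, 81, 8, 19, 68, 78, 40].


i=0: 91!=100
i=1: 99!=100
i=2: 36!=100
i=3: 81!=100
i=4: 8!=100
i=5: 19!=100
i=6: 68!=100
i=7: 78!=100
i=8: 40!=100

Not found, 9 comps


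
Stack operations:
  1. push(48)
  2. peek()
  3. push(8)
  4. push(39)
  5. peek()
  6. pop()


push(48) -> [48]
peek()->48
push(8) -> [48, 8]
push(39) -> [48, 8, 39]
peek()->39
pop()->39, [48, 8]

Final stack: [48, 8]


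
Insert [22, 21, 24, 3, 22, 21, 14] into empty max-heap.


Insert 22: [22]
Insert 21: [22, 21]
Insert 24: [24, 21, 22]
Insert 3: [24, 21, 22, 3]
Insert 22: [24, 22, 22, 3, 21]
Insert 21: [24, 22, 22, 3, 21, 21]
Insert 14: [24, 22, 22, 3, 21, 21, 14]

Final heap: [24, 22, 22, 3, 21, 21, 14]


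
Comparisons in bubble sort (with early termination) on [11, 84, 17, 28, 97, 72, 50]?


Algorithm: bubble sort (with early termination)
Input: [11, 84, 17, 28, 97, 72, 50]
Sorted: [11, 17, 28, 50, 72, 84, 97]

18


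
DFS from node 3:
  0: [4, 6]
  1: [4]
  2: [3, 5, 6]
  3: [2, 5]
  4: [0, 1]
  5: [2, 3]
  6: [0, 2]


Visit 3, push [5, 2]
Visit 2, push [6, 5]
Visit 5, push []
Visit 6, push [0]
Visit 0, push [4]
Visit 4, push [1]
Visit 1, push []

DFS order: [3, 2, 5, 6, 0, 4, 1]


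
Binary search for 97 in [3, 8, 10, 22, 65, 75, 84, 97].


Step 1: lo=0, hi=7, mid=3, val=22
Step 2: lo=4, hi=7, mid=5, val=75
Step 3: lo=6, hi=7, mid=6, val=84
Step 4: lo=7, hi=7, mid=7, val=97

Found at index 7


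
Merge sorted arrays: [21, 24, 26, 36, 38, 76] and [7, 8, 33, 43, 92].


Take 7 from B
Take 8 from B
Take 21 from A
Take 24 from A
Take 26 from A
Take 33 from B
Take 36 from A
Take 38 from A
Take 43 from B
Take 76 from A

Merged: [7, 8, 21, 24, 26, 33, 36, 38, 43, 76, 92]


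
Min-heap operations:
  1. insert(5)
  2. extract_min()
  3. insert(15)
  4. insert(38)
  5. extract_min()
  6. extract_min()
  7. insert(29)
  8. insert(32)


insert(5) -> [5]
extract_min()->5, []
insert(15) -> [15]
insert(38) -> [15, 38]
extract_min()->15, [38]
extract_min()->38, []
insert(29) -> [29]
insert(32) -> [29, 32]

Final heap: [29, 32]


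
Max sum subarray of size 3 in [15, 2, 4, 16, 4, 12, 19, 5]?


[0:3]: 21
[1:4]: 22
[2:5]: 24
[3:6]: 32
[4:7]: 35
[5:8]: 36

Max: 36 at [5:8]


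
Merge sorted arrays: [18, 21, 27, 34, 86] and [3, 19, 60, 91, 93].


Take 3 from B
Take 18 from A
Take 19 from B
Take 21 from A
Take 27 from A
Take 34 from A
Take 60 from B
Take 86 from A

Merged: [3, 18, 19, 21, 27, 34, 60, 86, 91, 93]


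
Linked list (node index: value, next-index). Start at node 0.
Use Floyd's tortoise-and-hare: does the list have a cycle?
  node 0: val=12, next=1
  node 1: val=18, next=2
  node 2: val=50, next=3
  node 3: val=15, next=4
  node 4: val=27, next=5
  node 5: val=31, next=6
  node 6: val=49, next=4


Floyd's tortoise (slow, +1) and hare (fast, +2):
  init: slow=0, fast=0
  step 1: slow=1, fast=2
  step 2: slow=2, fast=4
  step 3: slow=3, fast=6
  step 4: slow=4, fast=5
  step 5: slow=5, fast=4
  step 6: slow=6, fast=6
  slow == fast at node 6: cycle detected

Cycle: yes


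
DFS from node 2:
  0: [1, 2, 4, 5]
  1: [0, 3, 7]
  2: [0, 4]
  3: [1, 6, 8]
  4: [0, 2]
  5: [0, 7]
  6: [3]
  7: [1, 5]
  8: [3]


Visit 2, push [4, 0]
Visit 0, push [5, 4, 1]
Visit 1, push [7, 3]
Visit 3, push [8, 6]
Visit 6, push []
Visit 8, push []
Visit 7, push [5]
Visit 5, push []
Visit 4, push []

DFS order: [2, 0, 1, 3, 6, 8, 7, 5, 4]


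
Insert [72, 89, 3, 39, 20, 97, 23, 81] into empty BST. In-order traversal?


Insert 72: root
Insert 89: R from 72
Insert 3: L from 72
Insert 39: L from 72 -> R from 3
Insert 20: L from 72 -> R from 3 -> L from 39
Insert 97: R from 72 -> R from 89
Insert 23: L from 72 -> R from 3 -> L from 39 -> R from 20
Insert 81: R from 72 -> L from 89

In-order: [3, 20, 23, 39, 72, 81, 89, 97]


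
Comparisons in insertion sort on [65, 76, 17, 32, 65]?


Algorithm: insertion sort
Input: [65, 76, 17, 32, 65]
Sorted: [17, 32, 65, 65, 76]

8


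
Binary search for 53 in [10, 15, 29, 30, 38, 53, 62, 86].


Step 1: lo=0, hi=7, mid=3, val=30
Step 2: lo=4, hi=7, mid=5, val=53

Found at index 5


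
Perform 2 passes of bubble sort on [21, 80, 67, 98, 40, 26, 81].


Initial: [21, 80, 67, 98, 40, 26, 81]
Pass 1: [21, 67, 80, 40, 26, 81, 98] (4 swaps)
Pass 2: [21, 67, 40, 26, 80, 81, 98] (2 swaps)

After 2 passes: [21, 67, 40, 26, 80, 81, 98]


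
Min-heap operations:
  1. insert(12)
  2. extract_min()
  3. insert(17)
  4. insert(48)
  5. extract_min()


insert(12) -> [12]
extract_min()->12, []
insert(17) -> [17]
insert(48) -> [17, 48]
extract_min()->17, [48]

Final heap: [48]


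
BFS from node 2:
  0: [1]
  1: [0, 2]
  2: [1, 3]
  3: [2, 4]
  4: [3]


Visit 2, enqueue [1, 3]
Visit 1, enqueue [0]
Visit 3, enqueue [4]
Visit 0, enqueue []
Visit 4, enqueue []

BFS order: [2, 1, 3, 0, 4]


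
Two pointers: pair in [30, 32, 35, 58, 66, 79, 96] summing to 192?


lo=0(30)+hi=6(96)=126
lo=1(32)+hi=6(96)=128
lo=2(35)+hi=6(96)=131
lo=3(58)+hi=6(96)=154
lo=4(66)+hi=6(96)=162
lo=5(79)+hi=6(96)=175

No pair found


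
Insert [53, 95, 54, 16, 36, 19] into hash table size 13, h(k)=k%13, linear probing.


Insert 53: h=1 -> slot 1
Insert 95: h=4 -> slot 4
Insert 54: h=2 -> slot 2
Insert 16: h=3 -> slot 3
Insert 36: h=10 -> slot 10
Insert 19: h=6 -> slot 6

Table: [None, 53, 54, 16, 95, None, 19, None, None, None, 36, None, None]


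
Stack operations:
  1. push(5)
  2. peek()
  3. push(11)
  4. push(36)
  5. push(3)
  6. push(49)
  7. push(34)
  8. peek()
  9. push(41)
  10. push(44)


push(5) -> [5]
peek()->5
push(11) -> [5, 11]
push(36) -> [5, 11, 36]
push(3) -> [5, 11, 36, 3]
push(49) -> [5, 11, 36, 3, 49]
push(34) -> [5, 11, 36, 3, 49, 34]
peek()->34
push(41) -> [5, 11, 36, 3, 49, 34, 41]
push(44) -> [5, 11, 36, 3, 49, 34, 41, 44]

Final stack: [5, 11, 36, 3, 49, 34, 41, 44]


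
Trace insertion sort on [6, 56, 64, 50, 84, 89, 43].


Initial: [6, 56, 64, 50, 84, 89, 43]
Insert 56: [6, 56, 64, 50, 84, 89, 43]
Insert 64: [6, 56, 64, 50, 84, 89, 43]
Insert 50: [6, 50, 56, 64, 84, 89, 43]
Insert 84: [6, 50, 56, 64, 84, 89, 43]
Insert 89: [6, 50, 56, 64, 84, 89, 43]
Insert 43: [6, 43, 50, 56, 64, 84, 89]

Sorted: [6, 43, 50, 56, 64, 84, 89]


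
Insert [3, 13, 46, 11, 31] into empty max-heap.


Insert 3: [3]
Insert 13: [13, 3]
Insert 46: [46, 3, 13]
Insert 11: [46, 11, 13, 3]
Insert 31: [46, 31, 13, 3, 11]

Final heap: [46, 31, 13, 3, 11]


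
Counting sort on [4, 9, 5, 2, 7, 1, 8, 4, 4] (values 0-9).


Input: [4, 9, 5, 2, 7, 1, 8, 4, 4]
Counts: [0, 1, 1, 0, 3, 1, 0, 1, 1, 1]

Sorted: [1, 2, 4, 4, 4, 5, 7, 8, 9]


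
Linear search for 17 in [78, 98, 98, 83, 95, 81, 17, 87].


i=0: 78!=17
i=1: 98!=17
i=2: 98!=17
i=3: 83!=17
i=4: 95!=17
i=5: 81!=17
i=6: 17==17 found!

Found at 6, 7 comps


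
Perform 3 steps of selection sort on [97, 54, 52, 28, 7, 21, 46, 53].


Initial: [97, 54, 52, 28, 7, 21, 46, 53]
Step 1: min=7 at 4
  Swap: [7, 54, 52, 28, 97, 21, 46, 53]
Step 2: min=21 at 5
  Swap: [7, 21, 52, 28, 97, 54, 46, 53]
Step 3: min=28 at 3
  Swap: [7, 21, 28, 52, 97, 54, 46, 53]

After 3 steps: [7, 21, 28, 52, 97, 54, 46, 53]


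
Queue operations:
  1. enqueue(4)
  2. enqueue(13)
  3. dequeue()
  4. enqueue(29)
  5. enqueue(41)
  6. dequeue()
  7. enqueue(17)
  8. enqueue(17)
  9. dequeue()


enqueue(4) -> [4]
enqueue(13) -> [4, 13]
dequeue()->4, [13]
enqueue(29) -> [13, 29]
enqueue(41) -> [13, 29, 41]
dequeue()->13, [29, 41]
enqueue(17) -> [29, 41, 17]
enqueue(17) -> [29, 41, 17, 17]
dequeue()->29, [41, 17, 17]

Final queue: [41, 17, 17]


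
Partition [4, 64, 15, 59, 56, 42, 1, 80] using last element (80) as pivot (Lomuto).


Pivot: 80
  4 <= 80: advance i (no swap)
  64 <= 80: advance i (no swap)
  15 <= 80: advance i (no swap)
  59 <= 80: advance i (no swap)
  56 <= 80: advance i (no swap)
  42 <= 80: advance i (no swap)
  1 <= 80: advance i (no swap)
Place pivot at 7: [4, 64, 15, 59, 56, 42, 1, 80]

Partitioned: [4, 64, 15, 59, 56, 42, 1, 80]


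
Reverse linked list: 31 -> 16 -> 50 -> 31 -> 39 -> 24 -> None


Step 1: curr=31, set curr.next=prev(None) | reversed so far: 31
Step 2: curr=16, set curr.next=prev(31) | reversed so far: 16 -> 31
Step 3: curr=50, set curr.next=prev(16) | reversed so far: 50 -> 16 -> 31
Step 4: curr=31, set curr.next=prev(50) | reversed so far: 31 -> 50 -> 16 -> 31
Step 5: curr=39, set curr.next=prev(31) | reversed so far: 39 -> 31 -> 50 -> 16 -> 31
Step 6: curr=24, set curr.next=prev(39) | reversed so far: 24 -> 39 -> 31 -> 50 -> 16 -> 31

24 -> 39 -> 31 -> 50 -> 16 -> 31 -> None


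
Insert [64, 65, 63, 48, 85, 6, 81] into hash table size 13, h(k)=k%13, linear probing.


Insert 64: h=12 -> slot 12
Insert 65: h=0 -> slot 0
Insert 63: h=11 -> slot 11
Insert 48: h=9 -> slot 9
Insert 85: h=7 -> slot 7
Insert 6: h=6 -> slot 6
Insert 81: h=3 -> slot 3

Table: [65, None, None, 81, None, None, 6, 85, None, 48, None, 63, 64]


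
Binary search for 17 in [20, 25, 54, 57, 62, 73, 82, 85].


Step 1: lo=0, hi=7, mid=3, val=57
Step 2: lo=0, hi=2, mid=1, val=25
Step 3: lo=0, hi=0, mid=0, val=20

Not found


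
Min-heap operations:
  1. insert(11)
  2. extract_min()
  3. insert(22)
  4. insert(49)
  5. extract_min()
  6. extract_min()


insert(11) -> [11]
extract_min()->11, []
insert(22) -> [22]
insert(49) -> [22, 49]
extract_min()->22, [49]
extract_min()->49, []

Final heap: []


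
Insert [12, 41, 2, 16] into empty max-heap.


Insert 12: [12]
Insert 41: [41, 12]
Insert 2: [41, 12, 2]
Insert 16: [41, 16, 2, 12]

Final heap: [41, 16, 2, 12]


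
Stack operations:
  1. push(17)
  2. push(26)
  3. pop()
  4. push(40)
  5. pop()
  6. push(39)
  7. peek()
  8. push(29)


push(17) -> [17]
push(26) -> [17, 26]
pop()->26, [17]
push(40) -> [17, 40]
pop()->40, [17]
push(39) -> [17, 39]
peek()->39
push(29) -> [17, 39, 29]

Final stack: [17, 39, 29]


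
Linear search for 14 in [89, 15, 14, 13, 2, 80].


i=0: 89!=14
i=1: 15!=14
i=2: 14==14 found!

Found at 2, 3 comps


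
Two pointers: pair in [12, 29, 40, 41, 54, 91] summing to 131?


lo=0(12)+hi=5(91)=103
lo=1(29)+hi=5(91)=120
lo=2(40)+hi=5(91)=131

Yes: 40+91=131


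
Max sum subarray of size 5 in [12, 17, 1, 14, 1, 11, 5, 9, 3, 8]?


[0:5]: 45
[1:6]: 44
[2:7]: 32
[3:8]: 40
[4:9]: 29
[5:10]: 36

Max: 45 at [0:5]


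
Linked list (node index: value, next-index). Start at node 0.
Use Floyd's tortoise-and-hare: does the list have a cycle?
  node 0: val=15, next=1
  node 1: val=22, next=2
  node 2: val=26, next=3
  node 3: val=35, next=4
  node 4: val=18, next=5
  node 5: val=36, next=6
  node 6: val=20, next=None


Floyd's tortoise (slow, +1) and hare (fast, +2):
  init: slow=0, fast=0
  step 1: slow=1, fast=2
  step 2: slow=2, fast=4
  step 3: slow=3, fast=6
  step 4: fast -> None, no cycle

Cycle: no


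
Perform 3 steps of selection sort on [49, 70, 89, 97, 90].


Initial: [49, 70, 89, 97, 90]
Step 1: min=49 at 0
  Swap: [49, 70, 89, 97, 90]
Step 2: min=70 at 1
  Swap: [49, 70, 89, 97, 90]
Step 3: min=89 at 2
  Swap: [49, 70, 89, 97, 90]

After 3 steps: [49, 70, 89, 97, 90]


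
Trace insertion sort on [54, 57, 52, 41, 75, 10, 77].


Initial: [54, 57, 52, 41, 75, 10, 77]
Insert 57: [54, 57, 52, 41, 75, 10, 77]
Insert 52: [52, 54, 57, 41, 75, 10, 77]
Insert 41: [41, 52, 54, 57, 75, 10, 77]
Insert 75: [41, 52, 54, 57, 75, 10, 77]
Insert 10: [10, 41, 52, 54, 57, 75, 77]
Insert 77: [10, 41, 52, 54, 57, 75, 77]

Sorted: [10, 41, 52, 54, 57, 75, 77]


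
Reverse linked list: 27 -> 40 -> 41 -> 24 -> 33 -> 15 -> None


Step 1: curr=27, set curr.next=prev(None) | reversed so far: 27
Step 2: curr=40, set curr.next=prev(27) | reversed so far: 40 -> 27
Step 3: curr=41, set curr.next=prev(40) | reversed so far: 41 -> 40 -> 27
Step 4: curr=24, set curr.next=prev(41) | reversed so far: 24 -> 41 -> 40 -> 27
Step 5: curr=33, set curr.next=prev(24) | reversed so far: 33 -> 24 -> 41 -> 40 -> 27
Step 6: curr=15, set curr.next=prev(33) | reversed so far: 15 -> 33 -> 24 -> 41 -> 40 -> 27

15 -> 33 -> 24 -> 41 -> 40 -> 27 -> None


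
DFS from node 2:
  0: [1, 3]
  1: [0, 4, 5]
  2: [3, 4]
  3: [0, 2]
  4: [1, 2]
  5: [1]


Visit 2, push [4, 3]
Visit 3, push [0]
Visit 0, push [1]
Visit 1, push [5, 4]
Visit 4, push []
Visit 5, push []

DFS order: [2, 3, 0, 1, 4, 5]


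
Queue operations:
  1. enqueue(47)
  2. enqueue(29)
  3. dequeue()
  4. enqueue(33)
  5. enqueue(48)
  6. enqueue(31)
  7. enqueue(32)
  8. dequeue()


enqueue(47) -> [47]
enqueue(29) -> [47, 29]
dequeue()->47, [29]
enqueue(33) -> [29, 33]
enqueue(48) -> [29, 33, 48]
enqueue(31) -> [29, 33, 48, 31]
enqueue(32) -> [29, 33, 48, 31, 32]
dequeue()->29, [33, 48, 31, 32]

Final queue: [33, 48, 31, 32]


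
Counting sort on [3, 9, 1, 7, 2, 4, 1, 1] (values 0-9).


Input: [3, 9, 1, 7, 2, 4, 1, 1]
Counts: [0, 3, 1, 1, 1, 0, 0, 1, 0, 1]

Sorted: [1, 1, 1, 2, 3, 4, 7, 9]


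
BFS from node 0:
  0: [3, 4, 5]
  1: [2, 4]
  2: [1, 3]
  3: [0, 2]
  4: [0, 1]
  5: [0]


Visit 0, enqueue [3, 4, 5]
Visit 3, enqueue [2]
Visit 4, enqueue [1]
Visit 5, enqueue []
Visit 2, enqueue []
Visit 1, enqueue []

BFS order: [0, 3, 4, 5, 2, 1]


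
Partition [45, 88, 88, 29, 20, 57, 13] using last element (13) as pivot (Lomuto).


Pivot: 13
Place pivot at 0: [13, 88, 88, 29, 20, 57, 45]

Partitioned: [13, 88, 88, 29, 20, 57, 45]


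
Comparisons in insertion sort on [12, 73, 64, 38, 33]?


Algorithm: insertion sort
Input: [12, 73, 64, 38, 33]
Sorted: [12, 33, 38, 64, 73]

10


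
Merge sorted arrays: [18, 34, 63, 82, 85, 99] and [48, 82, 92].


Take 18 from A
Take 34 from A
Take 48 from B
Take 63 from A
Take 82 from A
Take 82 from B
Take 85 from A
Take 92 from B

Merged: [18, 34, 48, 63, 82, 82, 85, 92, 99]


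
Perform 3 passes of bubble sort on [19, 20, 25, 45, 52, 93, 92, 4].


Initial: [19, 20, 25, 45, 52, 93, 92, 4]
Pass 1: [19, 20, 25, 45, 52, 92, 4, 93] (2 swaps)
Pass 2: [19, 20, 25, 45, 52, 4, 92, 93] (1 swaps)
Pass 3: [19, 20, 25, 45, 4, 52, 92, 93] (1 swaps)

After 3 passes: [19, 20, 25, 45, 4, 52, 92, 93]


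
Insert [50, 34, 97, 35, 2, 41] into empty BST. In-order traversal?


Insert 50: root
Insert 34: L from 50
Insert 97: R from 50
Insert 35: L from 50 -> R from 34
Insert 2: L from 50 -> L from 34
Insert 41: L from 50 -> R from 34 -> R from 35

In-order: [2, 34, 35, 41, 50, 97]


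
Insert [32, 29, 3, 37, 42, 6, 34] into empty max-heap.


Insert 32: [32]
Insert 29: [32, 29]
Insert 3: [32, 29, 3]
Insert 37: [37, 32, 3, 29]
Insert 42: [42, 37, 3, 29, 32]
Insert 6: [42, 37, 6, 29, 32, 3]
Insert 34: [42, 37, 34, 29, 32, 3, 6]

Final heap: [42, 37, 34, 29, 32, 3, 6]


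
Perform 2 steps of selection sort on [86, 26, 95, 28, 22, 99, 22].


Initial: [86, 26, 95, 28, 22, 99, 22]
Step 1: min=22 at 4
  Swap: [22, 26, 95, 28, 86, 99, 22]
Step 2: min=22 at 6
  Swap: [22, 22, 95, 28, 86, 99, 26]

After 2 steps: [22, 22, 95, 28, 86, 99, 26]


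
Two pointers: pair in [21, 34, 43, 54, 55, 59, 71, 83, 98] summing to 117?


lo=0(21)+hi=8(98)=119
lo=0(21)+hi=7(83)=104
lo=1(34)+hi=7(83)=117

Yes: 34+83=117


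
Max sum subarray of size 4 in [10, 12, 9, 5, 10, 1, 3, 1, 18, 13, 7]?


[0:4]: 36
[1:5]: 36
[2:6]: 25
[3:7]: 19
[4:8]: 15
[5:9]: 23
[6:10]: 35
[7:11]: 39

Max: 39 at [7:11]


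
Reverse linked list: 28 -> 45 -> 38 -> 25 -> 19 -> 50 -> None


Step 1: curr=28, set curr.next=prev(None) | reversed so far: 28
Step 2: curr=45, set curr.next=prev(28) | reversed so far: 45 -> 28
Step 3: curr=38, set curr.next=prev(45) | reversed so far: 38 -> 45 -> 28
Step 4: curr=25, set curr.next=prev(38) | reversed so far: 25 -> 38 -> 45 -> 28
Step 5: curr=19, set curr.next=prev(25) | reversed so far: 19 -> 25 -> 38 -> 45 -> 28
Step 6: curr=50, set curr.next=prev(19) | reversed so far: 50 -> 19 -> 25 -> 38 -> 45 -> 28

50 -> 19 -> 25 -> 38 -> 45 -> 28 -> None


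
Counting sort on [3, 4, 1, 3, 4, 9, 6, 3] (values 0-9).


Input: [3, 4, 1, 3, 4, 9, 6, 3]
Counts: [0, 1, 0, 3, 2, 0, 1, 0, 0, 1]

Sorted: [1, 3, 3, 3, 4, 4, 6, 9]


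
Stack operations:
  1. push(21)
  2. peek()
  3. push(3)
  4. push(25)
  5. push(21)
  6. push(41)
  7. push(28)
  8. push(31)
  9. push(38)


push(21) -> [21]
peek()->21
push(3) -> [21, 3]
push(25) -> [21, 3, 25]
push(21) -> [21, 3, 25, 21]
push(41) -> [21, 3, 25, 21, 41]
push(28) -> [21, 3, 25, 21, 41, 28]
push(31) -> [21, 3, 25, 21, 41, 28, 31]
push(38) -> [21, 3, 25, 21, 41, 28, 31, 38]

Final stack: [21, 3, 25, 21, 41, 28, 31, 38]


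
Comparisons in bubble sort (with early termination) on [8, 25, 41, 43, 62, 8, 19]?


Algorithm: bubble sort (with early termination)
Input: [8, 25, 41, 43, 62, 8, 19]
Sorted: [8, 8, 19, 25, 41, 43, 62]

20


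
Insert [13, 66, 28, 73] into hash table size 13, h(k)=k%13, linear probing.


Insert 13: h=0 -> slot 0
Insert 66: h=1 -> slot 1
Insert 28: h=2 -> slot 2
Insert 73: h=8 -> slot 8

Table: [13, 66, 28, None, None, None, None, None, 73, None, None, None, None]


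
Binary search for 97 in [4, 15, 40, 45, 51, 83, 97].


Step 1: lo=0, hi=6, mid=3, val=45
Step 2: lo=4, hi=6, mid=5, val=83
Step 3: lo=6, hi=6, mid=6, val=97

Found at index 6


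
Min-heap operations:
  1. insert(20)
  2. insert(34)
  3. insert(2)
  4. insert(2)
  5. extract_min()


insert(20) -> [20]
insert(34) -> [20, 34]
insert(2) -> [2, 34, 20]
insert(2) -> [2, 2, 20, 34]
extract_min()->2, [2, 34, 20]

Final heap: [2, 34, 20]


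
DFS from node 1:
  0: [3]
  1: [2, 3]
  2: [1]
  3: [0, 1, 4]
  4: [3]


Visit 1, push [3, 2]
Visit 2, push []
Visit 3, push [4, 0]
Visit 0, push []
Visit 4, push []

DFS order: [1, 2, 3, 0, 4]


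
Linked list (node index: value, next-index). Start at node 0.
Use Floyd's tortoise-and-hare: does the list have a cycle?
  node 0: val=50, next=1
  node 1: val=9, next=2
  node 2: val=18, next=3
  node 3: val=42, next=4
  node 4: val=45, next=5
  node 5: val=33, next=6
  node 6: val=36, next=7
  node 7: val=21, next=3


Floyd's tortoise (slow, +1) and hare (fast, +2):
  init: slow=0, fast=0
  step 1: slow=1, fast=2
  step 2: slow=2, fast=4
  step 3: slow=3, fast=6
  step 4: slow=4, fast=3
  step 5: slow=5, fast=5
  slow == fast at node 5: cycle detected

Cycle: yes


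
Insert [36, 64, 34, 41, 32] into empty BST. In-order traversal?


Insert 36: root
Insert 64: R from 36
Insert 34: L from 36
Insert 41: R from 36 -> L from 64
Insert 32: L from 36 -> L from 34

In-order: [32, 34, 36, 41, 64]


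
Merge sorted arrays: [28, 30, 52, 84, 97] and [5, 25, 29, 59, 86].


Take 5 from B
Take 25 from B
Take 28 from A
Take 29 from B
Take 30 from A
Take 52 from A
Take 59 from B
Take 84 from A
Take 86 from B

Merged: [5, 25, 28, 29, 30, 52, 59, 84, 86, 97]


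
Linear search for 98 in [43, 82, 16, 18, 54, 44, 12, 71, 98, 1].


i=0: 43!=98
i=1: 82!=98
i=2: 16!=98
i=3: 18!=98
i=4: 54!=98
i=5: 44!=98
i=6: 12!=98
i=7: 71!=98
i=8: 98==98 found!

Found at 8, 9 comps


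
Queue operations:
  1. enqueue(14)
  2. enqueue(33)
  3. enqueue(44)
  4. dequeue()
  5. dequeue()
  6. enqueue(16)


enqueue(14) -> [14]
enqueue(33) -> [14, 33]
enqueue(44) -> [14, 33, 44]
dequeue()->14, [33, 44]
dequeue()->33, [44]
enqueue(16) -> [44, 16]

Final queue: [44, 16]


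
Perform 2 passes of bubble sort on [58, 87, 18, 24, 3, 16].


Initial: [58, 87, 18, 24, 3, 16]
Pass 1: [58, 18, 24, 3, 16, 87] (4 swaps)
Pass 2: [18, 24, 3, 16, 58, 87] (4 swaps)

After 2 passes: [18, 24, 3, 16, 58, 87]


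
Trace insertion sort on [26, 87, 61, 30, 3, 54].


Initial: [26, 87, 61, 30, 3, 54]
Insert 87: [26, 87, 61, 30, 3, 54]
Insert 61: [26, 61, 87, 30, 3, 54]
Insert 30: [26, 30, 61, 87, 3, 54]
Insert 3: [3, 26, 30, 61, 87, 54]
Insert 54: [3, 26, 30, 54, 61, 87]

Sorted: [3, 26, 30, 54, 61, 87]


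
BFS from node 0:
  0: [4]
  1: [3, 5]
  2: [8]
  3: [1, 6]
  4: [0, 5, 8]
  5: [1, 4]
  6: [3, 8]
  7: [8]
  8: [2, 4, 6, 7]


Visit 0, enqueue [4]
Visit 4, enqueue [5, 8]
Visit 5, enqueue [1]
Visit 8, enqueue [2, 6, 7]
Visit 1, enqueue [3]
Visit 2, enqueue []
Visit 6, enqueue []
Visit 7, enqueue []
Visit 3, enqueue []

BFS order: [0, 4, 5, 8, 1, 2, 6, 7, 3]


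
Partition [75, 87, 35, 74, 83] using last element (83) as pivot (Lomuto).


Pivot: 83
  75 <= 83: advance i (no swap)
  35 <= 83: swap -> [75, 35, 87, 74, 83]
  74 <= 83: swap -> [75, 35, 74, 87, 83]
Place pivot at 3: [75, 35, 74, 83, 87]

Partitioned: [75, 35, 74, 83, 87]


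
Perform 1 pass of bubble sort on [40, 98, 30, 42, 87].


Initial: [40, 98, 30, 42, 87]
Pass 1: [40, 30, 42, 87, 98] (3 swaps)

After 1 pass: [40, 30, 42, 87, 98]


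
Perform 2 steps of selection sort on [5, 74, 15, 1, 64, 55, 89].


Initial: [5, 74, 15, 1, 64, 55, 89]
Step 1: min=1 at 3
  Swap: [1, 74, 15, 5, 64, 55, 89]
Step 2: min=5 at 3
  Swap: [1, 5, 15, 74, 64, 55, 89]

After 2 steps: [1, 5, 15, 74, 64, 55, 89]


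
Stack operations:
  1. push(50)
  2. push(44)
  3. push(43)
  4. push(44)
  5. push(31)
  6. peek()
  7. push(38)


push(50) -> [50]
push(44) -> [50, 44]
push(43) -> [50, 44, 43]
push(44) -> [50, 44, 43, 44]
push(31) -> [50, 44, 43, 44, 31]
peek()->31
push(38) -> [50, 44, 43, 44, 31, 38]

Final stack: [50, 44, 43, 44, 31, 38]


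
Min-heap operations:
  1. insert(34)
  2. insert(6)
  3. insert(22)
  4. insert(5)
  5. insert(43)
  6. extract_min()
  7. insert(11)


insert(34) -> [34]
insert(6) -> [6, 34]
insert(22) -> [6, 34, 22]
insert(5) -> [5, 6, 22, 34]
insert(43) -> [5, 6, 22, 34, 43]
extract_min()->5, [6, 34, 22, 43]
insert(11) -> [6, 11, 22, 43, 34]

Final heap: [6, 11, 22, 43, 34]


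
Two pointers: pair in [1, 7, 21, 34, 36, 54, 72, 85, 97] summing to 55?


lo=0(1)+hi=8(97)=98
lo=0(1)+hi=7(85)=86
lo=0(1)+hi=6(72)=73
lo=0(1)+hi=5(54)=55

Yes: 1+54=55


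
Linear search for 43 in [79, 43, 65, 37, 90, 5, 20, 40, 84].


i=0: 79!=43
i=1: 43==43 found!

Found at 1, 2 comps


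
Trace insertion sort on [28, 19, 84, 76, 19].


Initial: [28, 19, 84, 76, 19]
Insert 19: [19, 28, 84, 76, 19]
Insert 84: [19, 28, 84, 76, 19]
Insert 76: [19, 28, 76, 84, 19]
Insert 19: [19, 19, 28, 76, 84]

Sorted: [19, 19, 28, 76, 84]


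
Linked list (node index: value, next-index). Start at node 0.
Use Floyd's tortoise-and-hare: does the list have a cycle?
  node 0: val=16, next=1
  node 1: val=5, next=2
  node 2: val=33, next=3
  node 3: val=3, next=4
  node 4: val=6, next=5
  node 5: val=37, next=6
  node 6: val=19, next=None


Floyd's tortoise (slow, +1) and hare (fast, +2):
  init: slow=0, fast=0
  step 1: slow=1, fast=2
  step 2: slow=2, fast=4
  step 3: slow=3, fast=6
  step 4: fast -> None, no cycle

Cycle: no


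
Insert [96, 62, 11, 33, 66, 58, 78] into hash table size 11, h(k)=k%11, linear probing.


Insert 96: h=8 -> slot 8
Insert 62: h=7 -> slot 7
Insert 11: h=0 -> slot 0
Insert 33: h=0, 1 probes -> slot 1
Insert 66: h=0, 2 probes -> slot 2
Insert 58: h=3 -> slot 3
Insert 78: h=1, 3 probes -> slot 4

Table: [11, 33, 66, 58, 78, None, None, 62, 96, None, None]


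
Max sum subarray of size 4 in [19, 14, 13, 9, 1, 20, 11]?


[0:4]: 55
[1:5]: 37
[2:6]: 43
[3:7]: 41

Max: 55 at [0:4]


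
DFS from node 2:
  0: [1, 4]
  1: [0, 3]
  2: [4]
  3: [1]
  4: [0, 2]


Visit 2, push [4]
Visit 4, push [0]
Visit 0, push [1]
Visit 1, push [3]
Visit 3, push []

DFS order: [2, 4, 0, 1, 3]


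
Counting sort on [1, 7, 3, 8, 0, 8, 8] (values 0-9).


Input: [1, 7, 3, 8, 0, 8, 8]
Counts: [1, 1, 0, 1, 0, 0, 0, 1, 3, 0]

Sorted: [0, 1, 3, 7, 8, 8, 8]


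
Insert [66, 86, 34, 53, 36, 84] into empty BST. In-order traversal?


Insert 66: root
Insert 86: R from 66
Insert 34: L from 66
Insert 53: L from 66 -> R from 34
Insert 36: L from 66 -> R from 34 -> L from 53
Insert 84: R from 66 -> L from 86

In-order: [34, 36, 53, 66, 84, 86]


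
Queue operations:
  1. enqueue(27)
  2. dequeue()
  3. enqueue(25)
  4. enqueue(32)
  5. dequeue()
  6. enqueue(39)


enqueue(27) -> [27]
dequeue()->27, []
enqueue(25) -> [25]
enqueue(32) -> [25, 32]
dequeue()->25, [32]
enqueue(39) -> [32, 39]

Final queue: [32, 39]


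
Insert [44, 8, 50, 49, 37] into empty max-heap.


Insert 44: [44]
Insert 8: [44, 8]
Insert 50: [50, 8, 44]
Insert 49: [50, 49, 44, 8]
Insert 37: [50, 49, 44, 8, 37]

Final heap: [50, 49, 44, 8, 37]


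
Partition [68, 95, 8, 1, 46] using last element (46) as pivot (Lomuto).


Pivot: 46
  8 <= 46: swap -> [8, 95, 68, 1, 46]
  1 <= 46: swap -> [8, 1, 68, 95, 46]
Place pivot at 2: [8, 1, 46, 95, 68]

Partitioned: [8, 1, 46, 95, 68]


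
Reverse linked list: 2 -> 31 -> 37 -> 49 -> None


Step 1: curr=2, set curr.next=prev(None) | reversed so far: 2
Step 2: curr=31, set curr.next=prev(2) | reversed so far: 31 -> 2
Step 3: curr=37, set curr.next=prev(31) | reversed so far: 37 -> 31 -> 2
Step 4: curr=49, set curr.next=prev(37) | reversed so far: 49 -> 37 -> 31 -> 2

49 -> 37 -> 31 -> 2 -> None


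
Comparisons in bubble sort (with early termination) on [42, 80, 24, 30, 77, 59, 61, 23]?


Algorithm: bubble sort (with early termination)
Input: [42, 80, 24, 30, 77, 59, 61, 23]
Sorted: [23, 24, 30, 42, 59, 61, 77, 80]

28


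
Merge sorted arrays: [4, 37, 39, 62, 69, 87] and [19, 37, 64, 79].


Take 4 from A
Take 19 from B
Take 37 from A
Take 37 from B
Take 39 from A
Take 62 from A
Take 64 from B
Take 69 from A
Take 79 from B

Merged: [4, 19, 37, 37, 39, 62, 64, 69, 79, 87]


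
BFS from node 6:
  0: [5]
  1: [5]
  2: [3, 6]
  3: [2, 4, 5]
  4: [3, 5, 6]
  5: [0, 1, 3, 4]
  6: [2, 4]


Visit 6, enqueue [2, 4]
Visit 2, enqueue [3]
Visit 4, enqueue [5]
Visit 3, enqueue []
Visit 5, enqueue [0, 1]
Visit 0, enqueue []
Visit 1, enqueue []

BFS order: [6, 2, 4, 3, 5, 0, 1]


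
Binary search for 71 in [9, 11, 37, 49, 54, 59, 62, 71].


Step 1: lo=0, hi=7, mid=3, val=49
Step 2: lo=4, hi=7, mid=5, val=59
Step 3: lo=6, hi=7, mid=6, val=62
Step 4: lo=7, hi=7, mid=7, val=71

Found at index 7


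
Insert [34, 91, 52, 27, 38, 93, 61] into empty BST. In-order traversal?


Insert 34: root
Insert 91: R from 34
Insert 52: R from 34 -> L from 91
Insert 27: L from 34
Insert 38: R from 34 -> L from 91 -> L from 52
Insert 93: R from 34 -> R from 91
Insert 61: R from 34 -> L from 91 -> R from 52

In-order: [27, 34, 38, 52, 61, 91, 93]


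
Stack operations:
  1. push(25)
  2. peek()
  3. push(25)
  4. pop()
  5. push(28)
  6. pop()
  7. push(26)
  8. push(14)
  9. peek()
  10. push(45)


push(25) -> [25]
peek()->25
push(25) -> [25, 25]
pop()->25, [25]
push(28) -> [25, 28]
pop()->28, [25]
push(26) -> [25, 26]
push(14) -> [25, 26, 14]
peek()->14
push(45) -> [25, 26, 14, 45]

Final stack: [25, 26, 14, 45]


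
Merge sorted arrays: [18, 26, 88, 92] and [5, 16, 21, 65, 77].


Take 5 from B
Take 16 from B
Take 18 from A
Take 21 from B
Take 26 from A
Take 65 from B
Take 77 from B

Merged: [5, 16, 18, 21, 26, 65, 77, 88, 92]


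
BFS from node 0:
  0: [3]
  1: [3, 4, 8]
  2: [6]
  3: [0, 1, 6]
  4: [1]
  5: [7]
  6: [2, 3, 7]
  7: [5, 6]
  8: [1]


Visit 0, enqueue [3]
Visit 3, enqueue [1, 6]
Visit 1, enqueue [4, 8]
Visit 6, enqueue [2, 7]
Visit 4, enqueue []
Visit 8, enqueue []
Visit 2, enqueue []
Visit 7, enqueue [5]
Visit 5, enqueue []

BFS order: [0, 3, 1, 6, 4, 8, 2, 7, 5]


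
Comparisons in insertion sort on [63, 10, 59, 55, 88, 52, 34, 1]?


Algorithm: insertion sort
Input: [63, 10, 59, 55, 88, 52, 34, 1]
Sorted: [1, 10, 34, 52, 55, 59, 63, 88]

25


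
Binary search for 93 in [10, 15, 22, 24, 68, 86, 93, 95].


Step 1: lo=0, hi=7, mid=3, val=24
Step 2: lo=4, hi=7, mid=5, val=86
Step 3: lo=6, hi=7, mid=6, val=93

Found at index 6


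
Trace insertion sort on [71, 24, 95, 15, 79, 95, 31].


Initial: [71, 24, 95, 15, 79, 95, 31]
Insert 24: [24, 71, 95, 15, 79, 95, 31]
Insert 95: [24, 71, 95, 15, 79, 95, 31]
Insert 15: [15, 24, 71, 95, 79, 95, 31]
Insert 79: [15, 24, 71, 79, 95, 95, 31]
Insert 95: [15, 24, 71, 79, 95, 95, 31]
Insert 31: [15, 24, 31, 71, 79, 95, 95]

Sorted: [15, 24, 31, 71, 79, 95, 95]


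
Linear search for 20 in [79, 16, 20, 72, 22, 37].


i=0: 79!=20
i=1: 16!=20
i=2: 20==20 found!

Found at 2, 3 comps


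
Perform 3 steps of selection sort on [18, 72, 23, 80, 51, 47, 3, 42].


Initial: [18, 72, 23, 80, 51, 47, 3, 42]
Step 1: min=3 at 6
  Swap: [3, 72, 23, 80, 51, 47, 18, 42]
Step 2: min=18 at 6
  Swap: [3, 18, 23, 80, 51, 47, 72, 42]
Step 3: min=23 at 2
  Swap: [3, 18, 23, 80, 51, 47, 72, 42]

After 3 steps: [3, 18, 23, 80, 51, 47, 72, 42]


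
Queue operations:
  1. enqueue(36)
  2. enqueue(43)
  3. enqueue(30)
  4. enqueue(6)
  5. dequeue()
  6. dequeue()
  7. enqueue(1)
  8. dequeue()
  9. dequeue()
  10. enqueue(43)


enqueue(36) -> [36]
enqueue(43) -> [36, 43]
enqueue(30) -> [36, 43, 30]
enqueue(6) -> [36, 43, 30, 6]
dequeue()->36, [43, 30, 6]
dequeue()->43, [30, 6]
enqueue(1) -> [30, 6, 1]
dequeue()->30, [6, 1]
dequeue()->6, [1]
enqueue(43) -> [1, 43]

Final queue: [1, 43]


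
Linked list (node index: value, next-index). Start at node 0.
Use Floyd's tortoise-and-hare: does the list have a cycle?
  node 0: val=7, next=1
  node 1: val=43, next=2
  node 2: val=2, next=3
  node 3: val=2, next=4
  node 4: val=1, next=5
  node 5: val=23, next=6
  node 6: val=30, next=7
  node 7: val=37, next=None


Floyd's tortoise (slow, +1) and hare (fast, +2):
  init: slow=0, fast=0
  step 1: slow=1, fast=2
  step 2: slow=2, fast=4
  step 3: slow=3, fast=6
  step 4: fast 6->7->None, no cycle

Cycle: no


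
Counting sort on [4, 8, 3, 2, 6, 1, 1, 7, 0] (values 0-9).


Input: [4, 8, 3, 2, 6, 1, 1, 7, 0]
Counts: [1, 2, 1, 1, 1, 0, 1, 1, 1, 0]

Sorted: [0, 1, 1, 2, 3, 4, 6, 7, 8]


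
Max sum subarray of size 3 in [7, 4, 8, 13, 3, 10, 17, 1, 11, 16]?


[0:3]: 19
[1:4]: 25
[2:5]: 24
[3:6]: 26
[4:7]: 30
[5:8]: 28
[6:9]: 29
[7:10]: 28

Max: 30 at [4:7]


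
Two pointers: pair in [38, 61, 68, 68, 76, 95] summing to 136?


lo=0(38)+hi=5(95)=133
lo=1(61)+hi=5(95)=156
lo=1(61)+hi=4(76)=137
lo=1(61)+hi=3(68)=129
lo=2(68)+hi=3(68)=136

Yes: 68+68=136


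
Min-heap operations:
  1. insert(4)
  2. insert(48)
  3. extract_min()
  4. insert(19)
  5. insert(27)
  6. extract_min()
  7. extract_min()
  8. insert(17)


insert(4) -> [4]
insert(48) -> [4, 48]
extract_min()->4, [48]
insert(19) -> [19, 48]
insert(27) -> [19, 48, 27]
extract_min()->19, [27, 48]
extract_min()->27, [48]
insert(17) -> [17, 48]

Final heap: [17, 48]
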